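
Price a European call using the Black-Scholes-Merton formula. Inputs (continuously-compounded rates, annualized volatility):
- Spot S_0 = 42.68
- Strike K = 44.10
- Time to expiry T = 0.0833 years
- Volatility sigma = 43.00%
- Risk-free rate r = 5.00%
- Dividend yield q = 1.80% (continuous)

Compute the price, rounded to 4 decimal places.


Answer: Price = 1.5529

Derivation:
d1 = (ln(S/K) + (r - q + 0.5*sigma^2) * T) / (sigma * sqrt(T)) = -0.18019084
d2 = d1 - sigma * sqrt(T) = -0.30429632
exp(-rT) = 0.99584366; exp(-qT) = 0.99850172
C = S_0 * exp(-qT) * N(d1) - K * exp(-rT) * N(d2)
N(d1) = 0.42850137; N(d2) = 0.38045107
C = 42.6800 * 0.99850172 * 0.42850137 - 44.1000 * 0.99584366 * 0.38045107 = 1.5529


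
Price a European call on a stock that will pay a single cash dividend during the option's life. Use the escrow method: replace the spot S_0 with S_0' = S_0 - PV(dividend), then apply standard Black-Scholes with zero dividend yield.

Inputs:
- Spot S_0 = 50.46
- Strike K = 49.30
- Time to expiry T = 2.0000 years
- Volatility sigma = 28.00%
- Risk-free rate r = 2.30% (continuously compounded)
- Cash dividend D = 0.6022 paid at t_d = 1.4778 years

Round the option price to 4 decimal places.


PV(D) = D * exp(-r * t_d) = 0.6022 * 0.96658175 = 0.58207553
S_0' = S_0 - PV(D) = 50.4600 - 0.58207553 = 49.87792447
d1 = (ln(S_0'/K) + (r + sigma^2/2)*T) / (sigma*sqrt(T)) = 0.34358932
d2 = d1 - sigma*sqrt(T) = -0.05239048
exp(-rT) = 0.95504196
N(d1) = 0.63442242; N(d2) = 0.47910878
C = S_0' * N(d1) - K * exp(-rT) * N(d2) = 49.87792447 * 0.63442242 - 49.3000 * 0.95504196 * 0.47910878 = 9.0855

Answer: Price = 9.0855


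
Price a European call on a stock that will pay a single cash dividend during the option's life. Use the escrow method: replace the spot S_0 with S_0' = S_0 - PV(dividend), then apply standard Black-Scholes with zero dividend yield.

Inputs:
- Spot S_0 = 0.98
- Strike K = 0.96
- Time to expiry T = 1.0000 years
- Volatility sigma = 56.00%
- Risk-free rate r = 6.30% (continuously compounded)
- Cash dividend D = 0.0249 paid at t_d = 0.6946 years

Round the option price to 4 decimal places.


Answer: Price = 0.2333

Derivation:
PV(D) = D * exp(-r * t_d) = 0.0249 * 0.95718385 = 0.02383388
S_0' = S_0 - PV(D) = 0.9800 - 0.02383388 = 0.95616612
d1 = (ln(S_0'/K) + (r + sigma^2/2)*T) / (sigma*sqrt(T)) = 0.38535425
d2 = d1 - sigma*sqrt(T) = -0.17464575
exp(-rT) = 0.93894347
N(d1) = 0.65001251; N(d2) = 0.43067900
C = S_0' * N(d1) - K * exp(-rT) * N(d2) = 0.95616612 * 0.65001251 - 0.9600 * 0.93894347 * 0.43067900 = 0.2333


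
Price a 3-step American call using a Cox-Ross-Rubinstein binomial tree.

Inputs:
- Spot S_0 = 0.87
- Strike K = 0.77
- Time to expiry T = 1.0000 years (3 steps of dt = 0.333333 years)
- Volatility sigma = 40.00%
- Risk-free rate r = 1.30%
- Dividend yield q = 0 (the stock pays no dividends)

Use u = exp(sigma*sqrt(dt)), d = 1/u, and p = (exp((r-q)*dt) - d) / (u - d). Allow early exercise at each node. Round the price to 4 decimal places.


dt = T/N = 0.333333
u = exp(sigma*sqrt(dt)) = 1.259784; d = 1/u = 0.793787
p = (exp((r-q)*dt) - d) / (u - d) = 0.451839
Discount per step: exp(-r*dt) = 0.995676
Stock lattice S(k, i) with i counting down-moves:
  k=0: S(0,0) = 0.8700
  k=1: S(1,0) = 1.0960; S(1,1) = 0.6906
  k=2: S(2,0) = 1.3807; S(2,1) = 0.8700; S(2,2) = 0.5482
  k=3: S(3,0) = 1.7394; S(3,1) = 1.0960; S(3,2) = 0.6906; S(3,3) = 0.4351
Terminal payoffs V(N, i) = max(S_T - K, 0):
  V(3,0) = 0.969431; V(3,1) = 0.326012; V(3,2) = 0.000000; V(3,3) = 0.000000
Backward induction: V(k, i) = exp(-r*dt) * [p * V(k+1, i) + (1-p) * V(k+1, i+1)]; then take max(V_cont, immediate exercise) for American.
  V(2,0) = exp(-r*dt) * [p*0.969431 + (1-p)*0.326012] = 0.614067; exercise = 0.610738; V(2,0) = max -> 0.614067
  V(2,1) = exp(-r*dt) * [p*0.326012 + (1-p)*0.000000] = 0.146668; exercise = 0.100000; V(2,1) = max -> 0.146668
  V(2,2) = exp(-r*dt) * [p*0.000000 + (1-p)*0.000000] = 0.000000; exercise = 0.000000; V(2,2) = max -> 0.000000
  V(1,0) = exp(-r*dt) * [p*0.614067 + (1-p)*0.146668] = 0.356310; exercise = 0.326012; V(1,0) = max -> 0.356310
  V(1,1) = exp(-r*dt) * [p*0.146668 + (1-p)*0.000000] = 0.065984; exercise = 0.000000; V(1,1) = max -> 0.065984
  V(0,0) = exp(-r*dt) * [p*0.356310 + (1-p)*0.065984] = 0.196312; exercise = 0.100000; V(0,0) = max -> 0.196312

Answer: Price = V(0,0) = 0.1963


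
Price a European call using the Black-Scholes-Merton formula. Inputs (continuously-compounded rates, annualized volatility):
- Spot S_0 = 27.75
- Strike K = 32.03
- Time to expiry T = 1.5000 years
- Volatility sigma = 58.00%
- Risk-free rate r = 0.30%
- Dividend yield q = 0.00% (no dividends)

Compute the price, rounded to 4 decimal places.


Answer: Price = 6.3587

Derivation:
d1 = (ln(S/K) + (r - q + 0.5*sigma^2) * T) / (sigma * sqrt(T)) = 0.15958690
d2 = d1 - sigma * sqrt(T) = -0.55076513
exp(-rT) = 0.99551011; exp(-qT) = 1.00000000
C = S_0 * exp(-qT) * N(d1) - K * exp(-rT) * N(d2)
N(d1) = 0.56339675; N(d2) = 0.29089735
C = 27.7500 * 1.00000000 * 0.56339675 - 32.0300 * 0.99551011 * 0.29089735 = 6.3587


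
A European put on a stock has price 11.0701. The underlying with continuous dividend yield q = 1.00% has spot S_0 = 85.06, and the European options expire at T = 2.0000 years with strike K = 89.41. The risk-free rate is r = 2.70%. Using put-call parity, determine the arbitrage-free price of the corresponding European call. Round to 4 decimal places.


Answer: Call price = 9.7359

Derivation:
Put-call parity: C - P = S_0 * exp(-qT) - K * exp(-rT).
S_0 * exp(-qT) = 85.0600 * 0.98019867 = 83.37569915
K * exp(-rT) = 89.4100 * 0.94743211 = 84.70990464
C = P + S*exp(-qT) - K*exp(-rT)
C = 11.0701 + 83.37569915 - 84.70990464 = 9.7359


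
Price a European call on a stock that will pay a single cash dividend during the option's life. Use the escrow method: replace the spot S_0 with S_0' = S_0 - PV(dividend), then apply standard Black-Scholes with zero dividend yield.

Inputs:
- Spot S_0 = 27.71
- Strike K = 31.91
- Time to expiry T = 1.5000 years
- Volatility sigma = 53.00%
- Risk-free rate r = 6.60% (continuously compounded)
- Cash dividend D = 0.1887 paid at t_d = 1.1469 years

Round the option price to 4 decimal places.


Answer: Price = 6.5169

Derivation:
PV(D) = D * exp(-r * t_d) = 0.1887 * 0.92709856 = 0.17494350
S_0' = S_0 - PV(D) = 27.7100 - 0.17494350 = 27.53505650
d1 = (ln(S_0'/K) + (r + sigma^2/2)*T) / (sigma*sqrt(T)) = 0.24990270
d2 = d1 - sigma*sqrt(T) = -0.39921209
exp(-rT) = 0.90574271
N(d1) = 0.59866870; N(d2) = 0.34486847
C = S_0' * N(d1) - K * exp(-rT) * N(d2) = 27.53505650 * 0.59866870 - 31.9100 * 0.90574271 * 0.34486847 = 6.5169


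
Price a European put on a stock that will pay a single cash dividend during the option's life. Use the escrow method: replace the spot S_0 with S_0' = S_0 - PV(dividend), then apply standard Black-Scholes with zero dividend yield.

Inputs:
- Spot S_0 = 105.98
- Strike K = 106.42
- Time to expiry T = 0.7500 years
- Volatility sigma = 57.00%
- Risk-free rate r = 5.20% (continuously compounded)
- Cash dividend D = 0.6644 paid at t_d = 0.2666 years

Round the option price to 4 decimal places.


PV(D) = D * exp(-r * t_d) = 0.6644 * 0.98623245 = 0.65525284
S_0' = S_0 - PV(D) = 105.9800 - 0.65525284 = 105.32474716
d1 = (ln(S_0'/K) + (r + sigma^2/2)*T) / (sigma*sqrt(T)) = 0.30486602
d2 = d1 - sigma*sqrt(T) = -0.18876846
exp(-rT) = 0.96175071
N(-d1) = 0.38023410; N(-d2) = 0.57486285
P = K * exp(-rT) * N(-d2) - S_0' * N(-d1) = 106.4200 * 0.96175071 * 0.57486285 - 105.32474716 * 0.38023410 = 18.7889

Answer: Price = 18.7889


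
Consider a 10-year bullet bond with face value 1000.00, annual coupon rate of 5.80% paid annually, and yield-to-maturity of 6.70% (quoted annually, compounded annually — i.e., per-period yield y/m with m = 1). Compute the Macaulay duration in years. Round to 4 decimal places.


Answer: Macaulay duration = 7.7794 years

Derivation:
Coupon per period c = face * coupon_rate / m = 58.000000
Periods per year m = 1; per-period yield y/m = 0.067000
Number of cashflows N = 10
Cashflows (t years, CF_t, discount factor 1/(1+y/m)^(m*t), PV):
  t = 1.0000: CF_t = 58.000000, DF = 0.937207, PV = 54.358013
  t = 2.0000: CF_t = 58.000000, DF = 0.878357, PV = 50.944717
  t = 3.0000: CF_t = 58.000000, DF = 0.823203, PV = 47.745752
  t = 4.0000: CF_t = 58.000000, DF = 0.771511, PV = 44.747659
  t = 5.0000: CF_t = 58.000000, DF = 0.723066, PV = 41.937824
  t = 6.0000: CF_t = 58.000000, DF = 0.677663, PV = 39.304428
  t = 7.0000: CF_t = 58.000000, DF = 0.635110, PV = 36.836390
  t = 8.0000: CF_t = 58.000000, DF = 0.595230, PV = 34.523327
  t = 9.0000: CF_t = 58.000000, DF = 0.557854, PV = 32.355508
  t = 10.0000: CF_t = 1058.000000, DF = 0.522824, PV = 553.148162
Price P = sum_t PV_t = 935.901778
Macaulay numerator sum_t t * PV_t:
  t * PV_t at t = 1.0000: 54.358013
  t * PV_t at t = 2.0000: 101.889434
  t * PV_t at t = 3.0000: 143.237255
  t * PV_t at t = 4.0000: 178.990634
  t * PV_t at t = 5.0000: 209.689122
  t * PV_t at t = 6.0000: 235.826566
  t * PV_t at t = 7.0000: 257.854727
  t * PV_t at t = 8.0000: 276.186614
  t * PV_t at t = 9.0000: 291.199569
  t * PV_t at t = 10.0000: 5531.481617
Macaulay duration D = (sum_t t * PV_t) / P = 7280.713552 / 935.901778 = 7.779356


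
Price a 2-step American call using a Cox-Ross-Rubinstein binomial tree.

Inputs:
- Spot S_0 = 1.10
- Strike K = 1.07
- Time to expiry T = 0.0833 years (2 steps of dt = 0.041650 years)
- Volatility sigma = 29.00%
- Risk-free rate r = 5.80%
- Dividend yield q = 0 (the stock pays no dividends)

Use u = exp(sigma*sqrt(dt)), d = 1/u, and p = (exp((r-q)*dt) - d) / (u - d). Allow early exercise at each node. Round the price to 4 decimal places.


dt = T/N = 0.041650
u = exp(sigma*sqrt(dt)) = 1.060971; d = 1/u = 0.942533
p = (exp((r-q)*dt) - d) / (u - d) = 0.505629
Discount per step: exp(-r*dt) = 0.997587
Stock lattice S(k, i) with i counting down-moves:
  k=0: S(0,0) = 1.1000
  k=1: S(1,0) = 1.1671; S(1,1) = 1.0368
  k=2: S(2,0) = 1.2382; S(2,1) = 1.1000; S(2,2) = 0.9772
Terminal payoffs V(N, i) = max(S_T - K, 0):
  V(2,0) = 0.168225; V(2,1) = 0.030000; V(2,2) = 0.000000
Backward induction: V(k, i) = exp(-r*dt) * [p * V(k+1, i) + (1-p) * V(k+1, i+1)]; then take max(V_cont, immediate exercise) for American.
  V(1,0) = exp(-r*dt) * [p*0.168225 + (1-p)*0.030000] = 0.099649; exercise = 0.097068; V(1,0) = max -> 0.099649
  V(1,1) = exp(-r*dt) * [p*0.030000 + (1-p)*0.000000] = 0.015132; exercise = 0.000000; V(1,1) = max -> 0.015132
  V(0,0) = exp(-r*dt) * [p*0.099649 + (1-p)*0.015132] = 0.057727; exercise = 0.030000; V(0,0) = max -> 0.057727

Answer: Price = V(0,0) = 0.0577


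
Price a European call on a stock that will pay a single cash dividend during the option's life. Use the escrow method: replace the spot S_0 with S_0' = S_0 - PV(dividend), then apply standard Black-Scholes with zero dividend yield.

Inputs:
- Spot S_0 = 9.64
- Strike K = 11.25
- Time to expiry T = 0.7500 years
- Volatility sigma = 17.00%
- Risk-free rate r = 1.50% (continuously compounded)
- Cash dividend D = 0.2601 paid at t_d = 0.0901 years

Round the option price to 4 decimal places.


Answer: Price = 0.0917

Derivation:
PV(D) = D * exp(-r * t_d) = 0.2601 * 0.99864941 = 0.25974871
S_0' = S_0 - PV(D) = 9.6400 - 0.25974871 = 9.38025129
d1 = (ln(S_0'/K) + (r + sigma^2/2)*T) / (sigma*sqrt(T)) = -1.08456319
d2 = d1 - sigma*sqrt(T) = -1.23178751
exp(-rT) = 0.98881304
N(d1) = 0.13905758; N(d2) = 0.10901424
C = S_0' * N(d1) - K * exp(-rT) * N(d2) = 9.38025129 * 0.13905758 - 11.2500 * 0.98881304 * 0.10901424 = 0.0917


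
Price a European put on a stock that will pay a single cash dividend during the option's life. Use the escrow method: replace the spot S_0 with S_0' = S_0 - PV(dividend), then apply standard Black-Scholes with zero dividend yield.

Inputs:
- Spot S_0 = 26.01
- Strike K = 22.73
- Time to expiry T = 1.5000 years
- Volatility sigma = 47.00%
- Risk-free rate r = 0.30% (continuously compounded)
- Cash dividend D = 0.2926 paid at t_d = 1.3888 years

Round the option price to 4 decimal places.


Answer: Price = 4.0612

Derivation:
PV(D) = D * exp(-r * t_d) = 0.2926 * 0.99584227 = 0.29138345
S_0' = S_0 - PV(D) = 26.0100 - 0.29138345 = 25.71861655
d1 = (ln(S_0'/K) + (r + sigma^2/2)*T) / (sigma*sqrt(T)) = 0.51023127
d2 = d1 - sigma*sqrt(T) = -0.06539882
exp(-rT) = 0.99551011
N(-d1) = 0.30494472; N(-d2) = 0.52607177
P = K * exp(-rT) * N(-d2) - S_0' * N(-d1) = 22.7300 * 0.99551011 * 0.52607177 - 25.71861655 * 0.30494472 = 4.0612


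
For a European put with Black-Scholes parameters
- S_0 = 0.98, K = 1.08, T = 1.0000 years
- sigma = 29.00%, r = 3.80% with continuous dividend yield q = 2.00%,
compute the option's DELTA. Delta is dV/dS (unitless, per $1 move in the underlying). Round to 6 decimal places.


Answer: Delta = -0.540008

Derivation:
d1 = -0.1279784429; d2 = -0.4179784429
phi(d1) = 0.3956885868; exp(-qT) = 0.9801986733; exp(-rT) = 0.9627129409
N(-d1) = 0.5509169836
Delta = -exp(-qT) * N(-d1) = -0.9801986733 * 0.5509169836 = -0.540008


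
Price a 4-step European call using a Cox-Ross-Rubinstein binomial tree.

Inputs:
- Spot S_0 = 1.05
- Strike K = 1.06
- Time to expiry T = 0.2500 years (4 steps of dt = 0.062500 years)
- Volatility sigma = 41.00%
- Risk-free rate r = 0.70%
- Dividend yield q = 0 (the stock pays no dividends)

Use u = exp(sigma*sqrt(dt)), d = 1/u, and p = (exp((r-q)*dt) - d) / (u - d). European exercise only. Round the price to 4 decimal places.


dt = T/N = 0.062500
u = exp(sigma*sqrt(dt)) = 1.107937; d = 1/u = 0.902578
p = (exp((r-q)*dt) - d) / (u - d) = 0.476528
Discount per step: exp(-r*dt) = 0.999563
Stock lattice S(k, i) with i counting down-moves:
  k=0: S(0,0) = 1.0500
  k=1: S(1,0) = 1.1633; S(1,1) = 0.9477
  k=2: S(2,0) = 1.2889; S(2,1) = 1.0500; S(2,2) = 0.8554
  k=3: S(3,0) = 1.4280; S(3,1) = 1.1633; S(3,2) = 0.9477; S(3,3) = 0.7720
  k=4: S(4,0) = 1.5822; S(4,1) = 1.2889; S(4,2) = 1.0500; S(4,3) = 0.8554; S(4,4) = 0.6968
Terminal payoffs V(N, i) = max(S_T - K, 0):
  V(4,0) = 0.522159; V(4,1) = 0.228901; V(4,2) = 0.000000; V(4,3) = 0.000000; V(4,4) = 0.000000
Backward induction: V(k, i) = exp(-r*dt) * [p * V(k+1, i) + (1-p) * V(k+1, i+1)].
  V(3,0) = exp(-r*dt) * [p*0.522159 + (1-p)*0.228901] = 0.368485
  V(3,1) = exp(-r*dt) * [p*0.228901 + (1-p)*0.000000] = 0.109030
  V(3,2) = exp(-r*dt) * [p*0.000000 + (1-p)*0.000000] = 0.000000
  V(3,3) = exp(-r*dt) * [p*0.000000 + (1-p)*0.000000] = 0.000000
  V(2,0) = exp(-r*dt) * [p*0.368485 + (1-p)*0.109030] = 0.232566
  V(2,1) = exp(-r*dt) * [p*0.109030 + (1-p)*0.000000] = 0.051933
  V(2,2) = exp(-r*dt) * [p*0.000000 + (1-p)*0.000000] = 0.000000
  V(1,0) = exp(-r*dt) * [p*0.232566 + (1-p)*0.051933] = 0.137950
  V(1,1) = exp(-r*dt) * [p*0.051933 + (1-p)*0.000000] = 0.024737
  V(0,0) = exp(-r*dt) * [p*0.137950 + (1-p)*0.024737] = 0.078652

Answer: Price = V(0,0) = 0.0787


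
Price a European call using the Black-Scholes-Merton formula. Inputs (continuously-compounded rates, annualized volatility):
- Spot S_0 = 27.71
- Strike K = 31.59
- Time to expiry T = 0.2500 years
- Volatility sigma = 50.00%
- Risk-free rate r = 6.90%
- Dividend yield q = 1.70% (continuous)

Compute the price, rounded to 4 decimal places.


d1 = (ln(S/K) + (r - q + 0.5*sigma^2) * T) / (sigma * sqrt(T)) = -0.34718902
d2 = d1 - sigma * sqrt(T) = -0.59718902
exp(-rT) = 0.98289793; exp(-qT) = 0.99575902
C = S_0 * exp(-qT) * N(d1) - K * exp(-rT) * N(d2)
N(d1) = 0.36422466; N(d2) = 0.27519059
C = 27.7100 * 0.99575902 * 0.36422466 - 31.5900 * 0.98289793 * 0.27519059 = 1.5053

Answer: Price = 1.5053


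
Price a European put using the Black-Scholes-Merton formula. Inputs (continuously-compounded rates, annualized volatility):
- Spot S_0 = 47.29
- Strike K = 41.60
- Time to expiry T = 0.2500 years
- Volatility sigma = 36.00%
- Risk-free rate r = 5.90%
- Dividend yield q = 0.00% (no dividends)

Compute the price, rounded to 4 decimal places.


Answer: Price = 0.9602

Derivation:
d1 = (ln(S/K) + (r - q + 0.5*sigma^2) * T) / (sigma * sqrt(T)) = 0.88415939
d2 = d1 - sigma * sqrt(T) = 0.70415939
exp(-rT) = 0.98535825; exp(-qT) = 1.00000000
P = K * exp(-rT) * N(-d2) - S_0 * exp(-qT) * N(-d1)
N(-d1) = 0.18830509; N(-d2) = 0.24066676
P = 41.6000 * 0.98535825 * 0.24066676 - 47.2900 * 1.00000000 * 0.18830509 = 0.9602


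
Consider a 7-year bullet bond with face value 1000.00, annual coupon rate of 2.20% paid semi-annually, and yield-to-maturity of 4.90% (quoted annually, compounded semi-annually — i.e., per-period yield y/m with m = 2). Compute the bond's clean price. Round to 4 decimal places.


Answer: Price = 841.6247

Derivation:
Coupon per period c = face * coupon_rate / m = 11.000000
Periods per year m = 2; per-period yield y/m = 0.024500
Number of cashflows N = 14
Cashflows (t years, CF_t, discount factor 1/(1+y/m)^(m*t), PV):
  t = 0.5000: CF_t = 11.000000, DF = 0.976086, PV = 10.736945
  t = 1.0000: CF_t = 11.000000, DF = 0.952744, PV = 10.480180
  t = 1.5000: CF_t = 11.000000, DF = 0.929960, PV = 10.229556
  t = 2.0000: CF_t = 11.000000, DF = 0.907721, PV = 9.984926
  t = 2.5000: CF_t = 11.000000, DF = 0.886013, PV = 9.746145
  t = 3.0000: CF_t = 11.000000, DF = 0.864825, PV = 9.513075
  t = 3.5000: CF_t = 11.000000, DF = 0.844143, PV = 9.285578
  t = 4.0000: CF_t = 11.000000, DF = 0.823957, PV = 9.063522
  t = 4.5000: CF_t = 11.000000, DF = 0.804252, PV = 8.846776
  t = 5.0000: CF_t = 11.000000, DF = 0.785019, PV = 8.635213
  t = 5.5000: CF_t = 11.000000, DF = 0.766246, PV = 8.428710
  t = 6.0000: CF_t = 11.000000, DF = 0.747922, PV = 8.227145
  t = 6.5000: CF_t = 11.000000, DF = 0.730036, PV = 8.030400
  t = 7.0000: CF_t = 1011.000000, DF = 0.712578, PV = 720.416543
Price P = sum_t PV_t = 841.624713


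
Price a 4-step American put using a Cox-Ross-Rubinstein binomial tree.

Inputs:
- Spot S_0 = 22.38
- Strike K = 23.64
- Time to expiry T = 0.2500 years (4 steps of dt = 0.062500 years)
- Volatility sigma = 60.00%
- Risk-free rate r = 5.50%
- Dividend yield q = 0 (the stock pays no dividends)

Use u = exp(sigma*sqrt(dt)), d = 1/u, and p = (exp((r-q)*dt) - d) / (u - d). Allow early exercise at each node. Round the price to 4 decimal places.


Answer: Price = V(0,0) = 3.3082

Derivation:
dt = T/N = 0.062500
u = exp(sigma*sqrt(dt)) = 1.161834; d = 1/u = 0.860708
p = (exp((r-q)*dt) - d) / (u - d) = 0.474005
Discount per step: exp(-r*dt) = 0.996568
Stock lattice S(k, i) with i counting down-moves:
  k=0: S(0,0) = 22.3800
  k=1: S(1,0) = 26.0019; S(1,1) = 19.2626
  k=2: S(2,0) = 30.2098; S(2,1) = 22.3800; S(2,2) = 16.5795
  k=3: S(3,0) = 35.0988; S(3,1) = 26.0019; S(3,2) = 19.2626; S(3,3) = 14.2701
  k=4: S(4,0) = 40.7790; S(4,1) = 30.2098; S(4,2) = 22.3800; S(4,3) = 16.5795; S(4,4) = 12.2824
Terminal payoffs V(N, i) = max(K - S_T, 0):
  V(4,0) = 0.000000; V(4,1) = 0.000000; V(4,2) = 1.260000; V(4,3) = 7.060488; V(4,4) = 11.357596
Backward induction: V(k, i) = exp(-r*dt) * [p * V(k+1, i) + (1-p) * V(k+1, i+1)]; then take max(V_cont, immediate exercise) for American.
  V(3,0) = exp(-r*dt) * [p*0.000000 + (1-p)*0.000000] = 0.000000; exercise = 0.000000; V(3,0) = max -> 0.000000
  V(3,1) = exp(-r*dt) * [p*0.000000 + (1-p)*1.260000] = 0.660479; exercise = 0.000000; V(3,1) = max -> 0.660479
  V(3,2) = exp(-r*dt) * [p*1.260000 + (1-p)*7.060488] = 4.296232; exercise = 4.377355; V(3,2) = max -> 4.377355
  V(3,3) = exp(-r*dt) * [p*7.060488 + (1-p)*11.357596] = 9.288759; exercise = 9.369882; V(3,3) = max -> 9.369882
  V(2,0) = exp(-r*dt) * [p*0.000000 + (1-p)*0.660479] = 0.346216; exercise = 0.000000; V(2,0) = max -> 0.346216
  V(2,1) = exp(-r*dt) * [p*0.660479 + (1-p)*4.377355] = 2.606561; exercise = 1.260000; V(2,1) = max -> 2.606561
  V(2,2) = exp(-r*dt) * [p*4.377355 + (1-p)*9.369882] = 6.979365; exercise = 7.060488; V(2,2) = max -> 7.060488
  V(1,0) = exp(-r*dt) * [p*0.346216 + (1-p)*2.606561] = 1.529878; exercise = 0.000000; V(1,0) = max -> 1.529878
  V(1,1) = exp(-r*dt) * [p*2.606561 + (1-p)*7.060488] = 4.932319; exercise = 4.377355; V(1,1) = max -> 4.932319
  V(0,0) = exp(-r*dt) * [p*1.529878 + (1-p)*4.932319] = 3.308153; exercise = 1.260000; V(0,0) = max -> 3.308153


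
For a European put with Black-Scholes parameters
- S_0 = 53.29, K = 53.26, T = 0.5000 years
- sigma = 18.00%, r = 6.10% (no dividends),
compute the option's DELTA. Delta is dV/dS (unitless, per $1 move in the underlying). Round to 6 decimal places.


Answer: Delta = -0.379157

Derivation:
d1 = 0.3076944982; d2 = 0.1804152776
phi(d1) = 0.3804971905; exp(-qT) = 1.0000000000; exp(-rT) = 0.9699604321
N(-d1) = 0.3791574033
Delta = -exp(-qT) * N(-d1) = -1.0000000000 * 0.3791574033 = -0.379157


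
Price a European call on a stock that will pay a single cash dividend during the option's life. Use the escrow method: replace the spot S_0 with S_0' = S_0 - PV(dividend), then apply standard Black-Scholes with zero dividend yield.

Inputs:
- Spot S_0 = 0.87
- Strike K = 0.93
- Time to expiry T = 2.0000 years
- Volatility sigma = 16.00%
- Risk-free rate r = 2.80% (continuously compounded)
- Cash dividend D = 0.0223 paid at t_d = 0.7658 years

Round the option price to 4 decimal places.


PV(D) = D * exp(-r * t_d) = 0.0223 * 0.97878585 = 0.02182692
S_0' = S_0 - PV(D) = 0.8700 - 0.02182692 = 0.84817308
d1 = (ln(S_0'/K) + (r + sigma^2/2)*T) / (sigma*sqrt(T)) = -0.04640332
d2 = d1 - sigma*sqrt(T) = -0.27267749
exp(-rT) = 0.94553914
N(d1) = 0.48149440; N(d2) = 0.39255057
C = S_0' * N(d1) - K * exp(-rT) * N(d2) = 0.84817308 * 0.48149440 - 0.9300 * 0.94553914 * 0.39255057 = 0.0632

Answer: Price = 0.0632


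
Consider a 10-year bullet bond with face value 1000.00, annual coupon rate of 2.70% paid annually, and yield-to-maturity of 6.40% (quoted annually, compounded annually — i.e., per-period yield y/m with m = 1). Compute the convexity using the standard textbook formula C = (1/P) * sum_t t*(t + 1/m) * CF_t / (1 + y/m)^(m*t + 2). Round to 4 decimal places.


Coupon per period c = face * coupon_rate / m = 27.000000
Periods per year m = 1; per-period yield y/m = 0.064000
Number of cashflows N = 10
Cashflows (t years, CF_t, discount factor 1/(1+y/m)^(m*t), PV):
  t = 1.0000: CF_t = 27.000000, DF = 0.939850, PV = 25.375940
  t = 2.0000: CF_t = 27.000000, DF = 0.883317, PV = 23.849568
  t = 3.0000: CF_t = 27.000000, DF = 0.830185, PV = 22.415007
  t = 4.0000: CF_t = 27.000000, DF = 0.780249, PV = 21.066736
  t = 5.0000: CF_t = 27.000000, DF = 0.733317, PV = 19.799564
  t = 6.0000: CF_t = 27.000000, DF = 0.689208, PV = 18.608613
  t = 7.0000: CF_t = 27.000000, DF = 0.647752, PV = 17.489298
  t = 8.0000: CF_t = 27.000000, DF = 0.608789, PV = 16.437310
  t = 9.0000: CF_t = 27.000000, DF = 0.572170, PV = 15.448599
  t = 10.0000: CF_t = 1027.000000, DF = 0.537754, PV = 552.273448
Price P = sum_t PV_t = 732.764082
Convexity numerator sum_t t*(t + 1/m) * CF_t / (1+y/m)^(m*t + 2):
  t = 1.0000: term = 44.830014
  t = 2.0000: term = 126.400416
  t = 3.0000: term = 237.594767
  t = 4.0000: term = 372.172253
  t = 5.0000: term = 524.678929
  t = 6.0000: term = 690.367012
  t = 7.0000: term = 865.121568
  t = 8.0000: term = 1045.393947
  t = 9.0000: term = 1228.141385
  t = 10.0000: term = 53661.596983
Convexity = (1/P) * sum = 58796.297273 / 732.764082 = 80.239055

Answer: Convexity = 80.2391


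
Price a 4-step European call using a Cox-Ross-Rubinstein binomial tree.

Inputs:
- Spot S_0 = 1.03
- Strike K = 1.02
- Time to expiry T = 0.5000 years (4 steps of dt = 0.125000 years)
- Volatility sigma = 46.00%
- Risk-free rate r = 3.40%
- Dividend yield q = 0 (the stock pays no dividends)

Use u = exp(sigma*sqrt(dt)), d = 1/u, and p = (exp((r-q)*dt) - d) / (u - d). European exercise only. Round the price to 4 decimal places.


dt = T/N = 0.125000
u = exp(sigma*sqrt(dt)) = 1.176607; d = 1/u = 0.849902
p = (exp((r-q)*dt) - d) / (u - d) = 0.472467
Discount per step: exp(-r*dt) = 0.995759
Stock lattice S(k, i) with i counting down-moves:
  k=0: S(0,0) = 1.0300
  k=1: S(1,0) = 1.2119; S(1,1) = 0.8754
  k=2: S(2,0) = 1.4259; S(2,1) = 1.0300; S(2,2) = 0.7440
  k=3: S(3,0) = 1.6778; S(3,1) = 1.2119; S(3,2) = 0.8754; S(3,3) = 0.6323
  k=4: S(4,0) = 1.9741; S(4,1) = 1.4259; S(4,2) = 1.0300; S(4,3) = 0.7440; S(4,4) = 0.5374
Terminal payoffs V(N, i) = max(S_T - K, 0):
  V(4,0) = 0.954069; V(4,1) = 0.405935; V(4,2) = 0.010000; V(4,3) = 0.000000; V(4,4) = 0.000000
Backward induction: V(k, i) = exp(-r*dt) * [p * V(k+1, i) + (1-p) * V(k+1, i+1)].
  V(3,0) = exp(-r*dt) * [p*0.954069 + (1-p)*0.405935] = 0.662091
  V(3,1) = exp(-r*dt) * [p*0.405935 + (1-p)*0.010000] = 0.196231
  V(3,2) = exp(-r*dt) * [p*0.010000 + (1-p)*0.000000] = 0.004705
  V(3,3) = exp(-r*dt) * [p*0.000000 + (1-p)*0.000000] = 0.000000
  V(2,0) = exp(-r*dt) * [p*0.662091 + (1-p)*0.196231] = 0.414569
  V(2,1) = exp(-r*dt) * [p*0.196231 + (1-p)*0.004705] = 0.094791
  V(2,2) = exp(-r*dt) * [p*0.004705 + (1-p)*0.000000] = 0.002213
  V(1,0) = exp(-r*dt) * [p*0.414569 + (1-p)*0.094791] = 0.244832
  V(1,1) = exp(-r*dt) * [p*0.094791 + (1-p)*0.002213] = 0.045758
  V(0,0) = exp(-r*dt) * [p*0.244832 + (1-p)*0.045758] = 0.139221

Answer: Price = V(0,0) = 0.1392


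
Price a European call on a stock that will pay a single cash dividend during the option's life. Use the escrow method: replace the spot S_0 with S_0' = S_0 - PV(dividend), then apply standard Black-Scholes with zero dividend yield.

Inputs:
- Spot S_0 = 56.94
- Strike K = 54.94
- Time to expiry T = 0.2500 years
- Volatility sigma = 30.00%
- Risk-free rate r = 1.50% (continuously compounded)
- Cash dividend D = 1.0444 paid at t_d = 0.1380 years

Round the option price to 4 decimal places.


PV(D) = D * exp(-r * t_d) = 1.0444 * 0.99793214 = 1.04224033
S_0' = S_0 - PV(D) = 56.9400 - 1.04224033 = 55.89775967
d1 = (ln(S_0'/K) + (r + sigma^2/2)*T) / (sigma*sqrt(T)) = 0.21521748
d2 = d1 - sigma*sqrt(T) = 0.06521748
exp(-rT) = 0.99625702
N(d1) = 0.58520112; N(d2) = 0.52599958
C = S_0' * N(d1) - K * exp(-rT) * N(d2) = 55.89775967 * 0.58520112 - 54.9400 * 0.99625702 * 0.52599958 = 3.9212

Answer: Price = 3.9212


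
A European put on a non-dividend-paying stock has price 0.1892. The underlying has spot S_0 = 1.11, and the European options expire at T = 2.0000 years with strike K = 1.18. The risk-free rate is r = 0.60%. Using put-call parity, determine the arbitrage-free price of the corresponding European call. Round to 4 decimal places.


Answer: Call price = 0.1333

Derivation:
Put-call parity: C - P = S_0 * exp(-qT) - K * exp(-rT).
S_0 * exp(-qT) = 1.1100 * 1.00000000 = 1.11000000
K * exp(-rT) = 1.1800 * 0.98807171 = 1.16592462
C = P + S*exp(-qT) - K*exp(-rT)
C = 0.1892 + 1.11000000 - 1.16592462 = 0.1333


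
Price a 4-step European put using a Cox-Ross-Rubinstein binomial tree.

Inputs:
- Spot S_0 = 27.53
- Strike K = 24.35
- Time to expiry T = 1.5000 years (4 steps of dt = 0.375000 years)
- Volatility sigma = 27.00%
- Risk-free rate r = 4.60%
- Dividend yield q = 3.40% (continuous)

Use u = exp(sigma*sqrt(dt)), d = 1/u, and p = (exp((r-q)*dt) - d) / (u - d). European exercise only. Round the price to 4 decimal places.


Answer: Price = V(0,0) = 1.9180

Derivation:
dt = T/N = 0.375000
u = exp(sigma*sqrt(dt)) = 1.179795; d = 1/u = 0.847605
p = (exp((r-q)*dt) - d) / (u - d) = 0.472336
Discount per step: exp(-r*dt) = 0.982898
Stock lattice S(k, i) with i counting down-moves:
  k=0: S(0,0) = 27.5300
  k=1: S(1,0) = 32.4798; S(1,1) = 23.3346
  k=2: S(2,0) = 38.3194; S(2,1) = 27.5300; S(2,2) = 19.7785
  k=3: S(3,0) = 45.2091; S(3,1) = 32.4798; S(3,2) = 23.3346; S(3,3) = 16.7644
  k=4: S(4,0) = 53.3374; S(4,1) = 38.3194; S(4,2) = 27.5300; S(4,3) = 19.7785; S(4,4) = 14.2095
Terminal payoffs V(N, i) = max(K - S_T, 0):
  V(4,0) = 0.000000; V(4,1) = 0.000000; V(4,2) = 0.000000; V(4,3) = 4.571506; V(4,4) = 10.140453
Backward induction: V(k, i) = exp(-r*dt) * [p * V(k+1, i) + (1-p) * V(k+1, i+1)].
  V(3,0) = exp(-r*dt) * [p*0.000000 + (1-p)*0.000000] = 0.000000
  V(3,1) = exp(-r*dt) * [p*0.000000 + (1-p)*0.000000] = 0.000000
  V(3,2) = exp(-r*dt) * [p*0.000000 + (1-p)*4.571506] = 2.370966
  V(3,3) = exp(-r*dt) * [p*4.571506 + (1-p)*10.140453] = 7.381603
  V(2,0) = exp(-r*dt) * [p*0.000000 + (1-p)*0.000000] = 0.000000
  V(2,1) = exp(-r*dt) * [p*0.000000 + (1-p)*2.370966] = 1.229678
  V(2,2) = exp(-r*dt) * [p*2.370966 + (1-p)*7.381603] = 4.929135
  V(1,0) = exp(-r*dt) * [p*0.000000 + (1-p)*1.229678] = 0.637760
  V(1,1) = exp(-r*dt) * [p*1.229678 + (1-p)*4.929135] = 3.127334
  V(0,0) = exp(-r*dt) * [p*0.637760 + (1-p)*3.127334] = 1.918046


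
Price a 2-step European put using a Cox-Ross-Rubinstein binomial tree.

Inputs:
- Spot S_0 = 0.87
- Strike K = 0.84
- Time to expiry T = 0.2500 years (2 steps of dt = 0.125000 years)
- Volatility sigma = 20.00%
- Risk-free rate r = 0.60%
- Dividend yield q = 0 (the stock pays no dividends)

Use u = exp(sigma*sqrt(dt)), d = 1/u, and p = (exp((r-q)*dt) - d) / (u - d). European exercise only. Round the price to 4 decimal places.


Answer: Price = V(0,0) = 0.0222

Derivation:
dt = T/N = 0.125000
u = exp(sigma*sqrt(dt)) = 1.073271; d = 1/u = 0.931731
p = (exp((r-q)*dt) - d) / (u - d) = 0.487631
Discount per step: exp(-r*dt) = 0.999250
Stock lattice S(k, i) with i counting down-moves:
  k=0: S(0,0) = 0.8700
  k=1: S(1,0) = 0.9337; S(1,1) = 0.8106
  k=2: S(2,0) = 1.0022; S(2,1) = 0.8700; S(2,2) = 0.7553
Terminal payoffs V(N, i) = max(K - S_T, 0):
  V(2,0) = 0.000000; V(2,1) = 0.000000; V(2,2) = 0.084733
Backward induction: V(k, i) = exp(-r*dt) * [p * V(k+1, i) + (1-p) * V(k+1, i+1)].
  V(1,0) = exp(-r*dt) * [p*0.000000 + (1-p)*0.000000] = 0.000000
  V(1,1) = exp(-r*dt) * [p*0.000000 + (1-p)*0.084733] = 0.043382
  V(0,0) = exp(-r*dt) * [p*0.000000 + (1-p)*0.043382] = 0.022211


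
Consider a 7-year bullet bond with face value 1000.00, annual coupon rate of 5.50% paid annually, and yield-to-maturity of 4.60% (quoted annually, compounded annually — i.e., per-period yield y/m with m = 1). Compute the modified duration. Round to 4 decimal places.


Answer: Modified duration = 5.7598

Derivation:
Coupon per period c = face * coupon_rate / m = 55.000000
Periods per year m = 1; per-period yield y/m = 0.046000
Number of cashflows N = 7
Cashflows (t years, CF_t, discount factor 1/(1+y/m)^(m*t), PV):
  t = 1.0000: CF_t = 55.000000, DF = 0.956023, PV = 52.581262
  t = 2.0000: CF_t = 55.000000, DF = 0.913980, PV = 50.268893
  t = 3.0000: CF_t = 55.000000, DF = 0.873786, PV = 48.058215
  t = 4.0000: CF_t = 55.000000, DF = 0.835359, PV = 45.944756
  t = 5.0000: CF_t = 55.000000, DF = 0.798623, PV = 43.924241
  t = 6.0000: CF_t = 55.000000, DF = 0.763501, PV = 41.992582
  t = 7.0000: CF_t = 1055.000000, DF = 0.729925, PV = 770.070821
Price P = sum_t PV_t = 1052.840771
First compute Macaulay numerator sum_t t * PV_t:
  t * PV_t at t = 1.0000: 52.581262
  t * PV_t at t = 2.0000: 100.537786
  t * PV_t at t = 3.0000: 144.174645
  t * PV_t at t = 4.0000: 183.779025
  t * PV_t at t = 5.0000: 219.621206
  t * PV_t at t = 6.0000: 251.955494
  t * PV_t at t = 7.0000: 5390.495750
Macaulay duration D = 6343.145167 / 1052.840771 = 6.024791
Modified duration = D / (1 + y/m) = 6.024791 / (1 + 0.046000) = 5.759838


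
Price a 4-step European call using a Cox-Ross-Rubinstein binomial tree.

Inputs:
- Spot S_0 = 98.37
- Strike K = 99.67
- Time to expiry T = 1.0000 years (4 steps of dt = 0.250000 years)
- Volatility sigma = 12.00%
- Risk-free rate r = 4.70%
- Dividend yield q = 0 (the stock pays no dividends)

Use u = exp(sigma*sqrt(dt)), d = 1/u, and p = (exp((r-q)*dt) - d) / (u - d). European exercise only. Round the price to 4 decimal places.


dt = T/N = 0.250000
u = exp(sigma*sqrt(dt)) = 1.061837; d = 1/u = 0.941765
p = (exp((r-q)*dt) - d) / (u - d) = 0.583440
Discount per step: exp(-r*dt) = 0.988319
Stock lattice S(k, i) with i counting down-moves:
  k=0: S(0,0) = 98.3700
  k=1: S(1,0) = 104.4529; S(1,1) = 92.6414
  k=2: S(2,0) = 110.9119; S(2,1) = 98.3700; S(2,2) = 87.2464
  k=3: S(3,0) = 117.7703; S(3,1) = 104.4529; S(3,2) = 92.6414; S(3,3) = 82.1655
  k=4: S(4,0) = 125.0528; S(4,1) = 110.9119; S(4,2) = 98.3700; S(4,3) = 87.2464; S(4,4) = 77.3806
Terminal payoffs V(N, i) = max(S_T - K, 0):
  V(4,0) = 25.382779; V(4,1) = 11.241865; V(4,2) = 0.000000; V(4,3) = 0.000000; V(4,4) = 0.000000
Backward induction: V(k, i) = exp(-r*dt) * [p * V(k+1, i) + (1-p) * V(k+1, i+1)].
  V(3,0) = exp(-r*dt) * [p*25.382779 + (1-p)*11.241865] = 19.264541
  V(3,1) = exp(-r*dt) * [p*11.241865 + (1-p)*0.000000] = 6.482333
  V(3,2) = exp(-r*dt) * [p*0.000000 + (1-p)*0.000000] = 0.000000
  V(3,3) = exp(-r*dt) * [p*0.000000 + (1-p)*0.000000] = 0.000000
  V(2,0) = exp(-r*dt) * [p*19.264541 + (1-p)*6.482333] = 13.777143
  V(2,1) = exp(-r*dt) * [p*6.482333 + (1-p)*0.000000] = 3.737871
  V(2,2) = exp(-r*dt) * [p*0.000000 + (1-p)*0.000000] = 0.000000
  V(1,0) = exp(-r*dt) * [p*13.777143 + (1-p)*3.737871] = 9.483096
  V(1,1) = exp(-r*dt) * [p*3.737871 + (1-p)*0.000000] = 2.155347
  V(0,0) = exp(-r*dt) * [p*9.483096 + (1-p)*2.155347] = 6.355528

Answer: Price = V(0,0) = 6.3555


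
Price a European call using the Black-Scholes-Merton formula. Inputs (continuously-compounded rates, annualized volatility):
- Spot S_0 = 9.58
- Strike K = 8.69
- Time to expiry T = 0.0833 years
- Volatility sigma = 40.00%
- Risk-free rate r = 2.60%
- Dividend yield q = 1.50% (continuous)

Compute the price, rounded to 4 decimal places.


Answer: Price = 1.0118

Derivation:
d1 = (ln(S/K) + (r - q + 0.5*sigma^2) * T) / (sigma * sqrt(T)) = 0.91024445
d2 = d1 - sigma * sqrt(T) = 0.79479750
exp(-rT) = 0.99783654; exp(-qT) = 0.99875128
C = S_0 * exp(-qT) * N(d1) - K * exp(-rT) * N(d2)
N(d1) = 0.81865320; N(d2) = 0.78663435
C = 9.5800 * 0.99875128 * 0.81865320 - 8.6900 * 0.99783654 * 0.78663435 = 1.0118


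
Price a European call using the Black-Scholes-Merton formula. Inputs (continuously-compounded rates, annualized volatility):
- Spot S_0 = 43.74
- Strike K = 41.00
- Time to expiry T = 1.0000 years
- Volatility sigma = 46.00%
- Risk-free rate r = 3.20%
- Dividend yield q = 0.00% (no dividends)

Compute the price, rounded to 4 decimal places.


d1 = (ln(S/K) + (r - q + 0.5*sigma^2) * T) / (sigma * sqrt(T)) = 0.44019771
d2 = d1 - sigma * sqrt(T) = -0.01980229
exp(-rT) = 0.96850658; exp(-qT) = 1.00000000
C = S_0 * exp(-qT) * N(d1) - K * exp(-rT) * N(d2)
N(d1) = 0.67010304; N(d2) = 0.49210055
C = 43.7400 * 1.00000000 * 0.67010304 - 41.0000 * 0.96850658 * 0.49210055 = 9.7696

Answer: Price = 9.7696


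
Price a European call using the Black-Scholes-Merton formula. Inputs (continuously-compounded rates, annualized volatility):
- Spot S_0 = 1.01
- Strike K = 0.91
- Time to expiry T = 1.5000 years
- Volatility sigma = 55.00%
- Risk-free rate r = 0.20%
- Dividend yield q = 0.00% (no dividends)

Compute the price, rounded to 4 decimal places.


d1 = (ln(S/K) + (r - q + 0.5*sigma^2) * T) / (sigma * sqrt(T)) = 0.49603802
d2 = d1 - sigma * sqrt(T) = -0.17757166
exp(-rT) = 0.99700450; exp(-qT) = 1.00000000
C = S_0 * exp(-qT) * N(d1) - K * exp(-rT) * N(d2)
N(d1) = 0.69006621; N(d2) = 0.42952969
C = 1.0100 * 1.00000000 * 0.69006621 - 0.9100 * 0.99700450 * 0.42952969 = 0.3073

Answer: Price = 0.3073


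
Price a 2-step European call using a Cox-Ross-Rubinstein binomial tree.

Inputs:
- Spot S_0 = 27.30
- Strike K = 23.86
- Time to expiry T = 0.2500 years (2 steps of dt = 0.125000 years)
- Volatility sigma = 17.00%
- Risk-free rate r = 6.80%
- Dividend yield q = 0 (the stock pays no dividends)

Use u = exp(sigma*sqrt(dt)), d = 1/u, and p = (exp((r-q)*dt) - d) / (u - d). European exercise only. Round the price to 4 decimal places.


Answer: Price = V(0,0) = 3.8422

Derivation:
dt = T/N = 0.125000
u = exp(sigma*sqrt(dt)) = 1.061947; d = 1/u = 0.941667
p = (exp((r-q)*dt) - d) / (u - d) = 0.555948
Discount per step: exp(-r*dt) = 0.991536
Stock lattice S(k, i) with i counting down-moves:
  k=0: S(0,0) = 27.3000
  k=1: S(1,0) = 28.9912; S(1,1) = 25.7075
  k=2: S(2,0) = 30.7871; S(2,1) = 27.3000; S(2,2) = 24.2079
Terminal payoffs V(N, i) = max(S_T - K, 0):
  V(2,0) = 6.927072; V(2,1) = 3.440000; V(2,2) = 0.347888
Backward induction: V(k, i) = exp(-r*dt) * [p * V(k+1, i) + (1-p) * V(k+1, i+1)].
  V(1,0) = exp(-r*dt) * [p*6.927072 + (1-p)*3.440000] = 5.333105
  V(1,1) = exp(-r*dt) * [p*3.440000 + (1-p)*0.347888] = 2.049447
  V(0,0) = exp(-r*dt) * [p*5.333105 + (1-p)*2.049447] = 3.842192


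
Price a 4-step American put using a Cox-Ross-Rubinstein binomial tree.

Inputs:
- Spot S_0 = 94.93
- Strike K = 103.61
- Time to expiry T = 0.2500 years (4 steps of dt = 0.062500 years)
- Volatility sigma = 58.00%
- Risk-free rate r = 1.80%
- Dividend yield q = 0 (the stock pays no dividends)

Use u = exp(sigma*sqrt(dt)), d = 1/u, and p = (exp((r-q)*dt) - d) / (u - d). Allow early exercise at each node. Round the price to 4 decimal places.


Answer: Price = V(0,0) = 16.4947

Derivation:
dt = T/N = 0.062500
u = exp(sigma*sqrt(dt)) = 1.156040; d = 1/u = 0.865022
p = (exp((r-q)*dt) - d) / (u - d) = 0.467681
Discount per step: exp(-r*dt) = 0.998876
Stock lattice S(k, i) with i counting down-moves:
  k=0: S(0,0) = 94.9300
  k=1: S(1,0) = 109.7428; S(1,1) = 82.1166
  k=2: S(2,0) = 126.8671; S(2,1) = 94.9300; S(2,2) = 71.0327
  k=3: S(3,0) = 146.6633; S(3,1) = 109.7428; S(3,2) = 82.1166; S(3,3) = 61.4448
  k=4: S(4,0) = 169.5486; S(4,1) = 126.8671; S(4,2) = 94.9300; S(4,3) = 71.0327; S(4,4) = 53.1512
Terminal payoffs V(N, i) = max(K - S_T, 0):
  V(4,0) = 0.000000; V(4,1) = 0.000000; V(4,2) = 8.680000; V(4,3) = 32.577340; V(4,4) = 50.458848
Backward induction: V(k, i) = exp(-r*dt) * [p * V(k+1, i) + (1-p) * V(k+1, i+1)]; then take max(V_cont, immediate exercise) for American.
  V(3,0) = exp(-r*dt) * [p*0.000000 + (1-p)*0.000000] = 0.000000; exercise = 0.000000; V(3,0) = max -> 0.000000
  V(3,1) = exp(-r*dt) * [p*0.000000 + (1-p)*8.680000] = 4.615331; exercise = 0.000000; V(3,1) = max -> 4.615331
  V(3,2) = exp(-r*dt) * [p*8.680000 + (1-p)*32.577340] = 21.376938; exercise = 21.493434; V(3,2) = max -> 21.493434
  V(3,3) = exp(-r*dt) * [p*32.577340 + (1-p)*50.458848] = 42.048669; exercise = 42.165165; V(3,3) = max -> 42.165165
  V(2,0) = exp(-r*dt) * [p*0.000000 + (1-p)*4.615331] = 2.454065; exercise = 0.000000; V(2,0) = max -> 2.454065
  V(2,1) = exp(-r*dt) * [p*4.615331 + (1-p)*21.493434] = 13.584569; exercise = 8.680000; V(2,1) = max -> 13.584569
  V(2,2) = exp(-r*dt) * [p*21.493434 + (1-p)*42.165165] = 32.460844; exercise = 32.577340; V(2,2) = max -> 32.577340
  V(1,0) = exp(-r*dt) * [p*2.454065 + (1-p)*13.584569] = 8.369619; exercise = 0.000000; V(1,0) = max -> 8.369619
  V(1,1) = exp(-r*dt) * [p*13.584569 + (1-p)*32.577340] = 23.668134; exercise = 21.493434; V(1,1) = max -> 23.668134
  V(0,0) = exp(-r*dt) * [p*8.369619 + (1-p)*23.668134] = 16.494738; exercise = 8.680000; V(0,0) = max -> 16.494738


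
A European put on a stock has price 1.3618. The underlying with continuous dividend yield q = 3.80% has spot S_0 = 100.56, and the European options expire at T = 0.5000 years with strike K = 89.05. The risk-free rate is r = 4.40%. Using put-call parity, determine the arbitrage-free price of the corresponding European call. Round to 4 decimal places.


Answer: Call price = 12.9169

Derivation:
Put-call parity: C - P = S_0 * exp(-qT) - K * exp(-rT).
S_0 * exp(-qT) = 100.5600 * 0.98117936 = 98.66739667
K * exp(-rT) = 89.0500 * 0.97824024 = 87.11229293
C = P + S*exp(-qT) - K*exp(-rT)
C = 1.3618 + 98.66739667 - 87.11229293 = 12.9169


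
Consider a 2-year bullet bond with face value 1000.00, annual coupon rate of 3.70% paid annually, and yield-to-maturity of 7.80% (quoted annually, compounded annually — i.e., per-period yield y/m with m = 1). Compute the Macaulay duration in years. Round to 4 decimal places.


Answer: Macaulay duration = 1.9630 years

Derivation:
Coupon per period c = face * coupon_rate / m = 37.000000
Periods per year m = 1; per-period yield y/m = 0.078000
Number of cashflows N = 2
Cashflows (t years, CF_t, discount factor 1/(1+y/m)^(m*t), PV):
  t = 1.0000: CF_t = 37.000000, DF = 0.927644, PV = 34.322820
  t = 2.0000: CF_t = 1037.000000, DF = 0.860523, PV = 892.362342
Price P = sum_t PV_t = 926.685162
Macaulay numerator sum_t t * PV_t:
  t * PV_t at t = 1.0000: 34.322820
  t * PV_t at t = 2.0000: 1784.724684
Macaulay duration D = (sum_t t * PV_t) / P = 1819.047504 / 926.685162 = 1.962962


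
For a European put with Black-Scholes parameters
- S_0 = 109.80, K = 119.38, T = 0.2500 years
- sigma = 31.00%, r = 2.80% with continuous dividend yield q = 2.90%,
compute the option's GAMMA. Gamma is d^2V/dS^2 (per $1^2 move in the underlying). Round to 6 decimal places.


d1 = -0.4637977656; d2 = -0.6187977656
phi(d1) = 0.3582612834; exp(-qT) = 0.9927762179; exp(-rT) = 0.9930244429
Gamma = exp(-qT) * phi(d1) / (S * sigma * sqrt(T)) = 0.9927762179 * 0.3582612834 / (109.8000 * 0.3100 * 0.5000000000) = 0.020899

Answer: Gamma = 0.020899
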